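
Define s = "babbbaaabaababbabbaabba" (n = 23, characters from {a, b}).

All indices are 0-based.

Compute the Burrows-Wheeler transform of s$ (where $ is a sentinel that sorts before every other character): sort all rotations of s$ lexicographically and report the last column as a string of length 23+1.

rank  rotation                  last
    0  $babbbaaabaababbabbaabba  a
    1  a$babbbaaabaababbabbaabb  b
    2  aaabaababbabbaabba$babbb  b
    3  aabaababbabbaabba$babbba  a
    4  aababbabbaabba$babbbaaab  b
    5  aabba$babbbaaabaababbabb  b
    6  abaababbabbaabba$babbbaa  a
    7  ababbabbaabba$babbbaaaba  a
    8  abba$babbbaaabaababbabba  a
    9  abbaabba$babbbaaabaababb  b
   10  abbabbaabba$babbbaaabaab  b
   11  abbbaaabaababbabbaabba$b  b
   12  ba$babbbaaabaababbabbaab  b
   13  baaabaababbabbaabba$babb  b
   14  baababbabbaabba$babbbaaa  a
   15  baabba$babbbaaabaababbab  b
   16  babbaabba$babbbaaabaabab  b
   17  babbabbaabba$babbbaaabaa  a
   18  babbbaaabaababbabbaabba$  $
   19  bba$babbbaaabaababbabbaa  a
   20  bbaaabaababbabbaabba$bab  b
   21  bbaabba$babbbaaabaababba  a
   22  bbabbaabba$babbbaaabaaba  a
   23  bbbaaabaababbabbaabba$ba  a

abbabbaaabbbbbabba$abaaa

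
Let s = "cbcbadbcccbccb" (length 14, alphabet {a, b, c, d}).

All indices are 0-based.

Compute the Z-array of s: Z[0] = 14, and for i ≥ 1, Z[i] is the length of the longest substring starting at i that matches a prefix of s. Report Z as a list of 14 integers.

[14, 0, 2, 0, 0, 0, 0, 1, 1, 3, 0, 1, 2, 0]

Z[0]=14
i=1: fresh scan; Z[1]=0
i=2: fresh scan; Z[2]=2 scan→box=[2,4)
i=3: min(r-i=1, Z[1]=0)=0; Z[3]=0
i=4: fresh scan; Z[4]=0
i=5: fresh scan; Z[5]=0
i=6: fresh scan; Z[6]=0
i=7: fresh scan; Z[7]=1 scan→box=[7,8)
i=8: fresh scan; Z[8]=1 scan→box=[8,9)
i=9: fresh scan; Z[9]=3 scan→box=[9,12)
i=10: min(r-i=2, Z[1]=0)=0; Z[10]=0
i=11: min(r-i=1, Z[2]=2)=1; Z[11]=1
i=12: fresh scan; Z[12]=2 scan→box=[12,14)
i=13: min(r-i=1, Z[1]=0)=0; Z[13]=0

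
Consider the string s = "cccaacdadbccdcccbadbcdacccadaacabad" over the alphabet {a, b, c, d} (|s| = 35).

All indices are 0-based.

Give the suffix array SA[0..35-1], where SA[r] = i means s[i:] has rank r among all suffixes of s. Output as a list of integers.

[28, 3, 31, 29, 22, 4, 33, 26, 7, 17, 32, 16, 9, 19, 2, 30, 25, 15, 1, 24, 14, 0, 23, 13, 10, 20, 5, 11, 34, 27, 21, 6, 8, 18, 12]

rank→(start, suffix):
  0 → (28, 'aacabad')
  1 → (3, 'aacdadbccdcccbadbcdacccadaacabad')
  2 → (31, 'abad')
  3 → (29, 'acabad')
  4 → (22, 'acccadaacabad')
  5 → (4, 'acdadbccdcccbadbcdacccadaacabad')
  6 → (33, 'ad')
  7 → (26, 'adaacabad')
  8 → (7, 'adbccdcccbadbcdacccadaacabad')
  9 → (17, 'adbcdacccadaacabad')
  10 → (32, 'bad')
  11 → (16, 'badbcdacccadaacabad')
  12 → (9, 'bccdcccbadbcdacccadaacabad')
  13 → (19, 'bcdacccadaacabad')
  14 → (2, 'caacdadbccdcccbadbcdacccadaacabad')
  15 → (30, 'cabad')
  16 → (25, 'cadaacabad')
  17 → (15, 'cbadbcdacccadaacabad')
  18 → (1, 'ccaacdadbccdcccbadbcdacccadaacabad')
  19 → (24, 'ccadaacabad')
  20 → (14, 'ccbadbcdacccadaacabad')
  21 → (0, 'cccaacdadbccdcccbadbcdacccadaacabad')
  22 → (23, 'cccadaacabad')
  23 → (13, 'cccbadbcdacccadaacabad')
  24 → (10, 'ccdcccbadbcdacccadaacabad')
  25 → (20, 'cdacccadaacabad')
  26 → (5, 'cdadbccdcccbadbcdacccadaacabad')
  27 → (11, 'cdcccbadbcdacccadaacabad')
  28 → (34, 'd')
  29 → (27, 'daacabad')
  30 → (21, 'dacccadaacabad')
  31 → (6, 'dadbccdcccbadbcdacccadaacabad')
  32 → (8, 'dbccdcccbadbcdacccadaacabad')
  33 → (18, 'dbcdacccadaacabad')
  34 → (12, 'dcccbadbcdacccadaacabad')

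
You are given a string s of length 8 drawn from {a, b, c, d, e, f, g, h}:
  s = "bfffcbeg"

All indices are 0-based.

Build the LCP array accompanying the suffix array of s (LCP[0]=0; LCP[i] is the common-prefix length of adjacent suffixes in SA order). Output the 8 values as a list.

rank→(start, suffix):
  0 → (5, 'beg')
  1 → (0, 'bfffcbeg')
  2 → (4, 'cbeg')
  3 → (6, 'eg')
  4 → (3, 'fcbeg')
  5 → (2, 'ffcbeg')
  6 → (1, 'fffcbeg')
  7 → (7, 'g')

SA = [5, 0, 4, 6, 3, 2, 1, 7]
i: (SA[i-1],SA[i]) lcp shared
  1: (5,0) 1 'b'
  2: (0,4) 0 ''
  3: (4,6) 0 ''
  4: (6,3) 0 ''
  5: (3,2) 1 'f'
  6: (2,1) 2 'ff'
  7: (1,7) 0 ''

[0, 1, 0, 0, 0, 1, 2, 0]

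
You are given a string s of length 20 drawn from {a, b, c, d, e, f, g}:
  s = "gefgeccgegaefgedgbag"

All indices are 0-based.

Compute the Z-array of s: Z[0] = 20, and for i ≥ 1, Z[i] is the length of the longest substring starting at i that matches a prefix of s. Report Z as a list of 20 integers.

Z[0]=20
i=1: outside box; Z[1]=0
i=2: outside box; Z[2]=0
i=3: outside box; Z[3]=2 scan→box=[3,5)
i=4: min(r-i=1, Z[1]=0)=0; Z[4]=0
i=5: outside box; Z[5]=0
i=6: outside box; Z[6]=0
i=7: outside box; Z[7]=2 scan→box=[7,9)
i=8: min(r-i=1, Z[1]=0)=0; Z[8]=0
i=9: outside box; Z[9]=1 scan→box=[9,10)
i=10: outside box; Z[10]=0
i=11: outside box; Z[11]=0
i=12: outside box; Z[12]=0
i=13: outside box; Z[13]=2 scan→box=[13,15)
i=14: min(r-i=1, Z[1]=0)=0; Z[14]=0
i=15: outside box; Z[15]=0
i=16: outside box; Z[16]=1 scan→box=[16,17)
i=17: outside box; Z[17]=0
i=18: outside box; Z[18]=0
i=19: outside box; Z[19]=1 scan→box=[19,20)

[20, 0, 0, 2, 0, 0, 0, 2, 0, 1, 0, 0, 0, 2, 0, 0, 1, 0, 0, 1]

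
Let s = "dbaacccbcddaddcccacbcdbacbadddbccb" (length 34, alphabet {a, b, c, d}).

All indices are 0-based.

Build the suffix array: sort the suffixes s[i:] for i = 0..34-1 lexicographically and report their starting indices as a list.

rank | idx | suffix
   0 |   2 | aacccbcddaddcccacbcdbacbadddbccb
   1 |  23 | acbadddbccb
   2 |  17 | acbcdbacbadddbccb
   3 |   3 | acccbcddaddcccacbcdbacbadddbccb
   4 |  11 | addcccacbcdbacbadddbccb
   5 |  26 | adddbccb
   6 |  33 | b
   7 |   1 | baacccbcddaddcccacbcdbacbadddbccb
   8 |  22 | bacbadddbccb
   9 |  25 | badddbccb
  10 |  30 | bccb
  11 |  19 | bcdbacbadddbccb
  12 |   7 | bcddaddcccacbcdbacbadddbccb
  13 |  16 | cacbcdbacbadddbccb
  14 |  32 | cb
  15 |  24 | cbadddbccb
  16 |  18 | cbcdbacbadddbccb
  17 |   6 | cbcddaddcccacbcdbacbadddbccb
  18 |  15 | ccacbcdbacbadddbccb
  19 |  31 | ccb
  20 |   5 | ccbcddaddcccacbcdbacbadddbccb
  21 |  14 | cccacbcdbacbadddbccb
  22 |   4 | cccbcddaddcccacbcdbacbadddbccb
  23 |  20 | cdbacbadddbccb
  24 |   8 | cddaddcccacbcdbacbadddbccb
  25 |  10 | daddcccacbcdbacbadddbccb
  26 |   0 | dbaacccbcddaddcccacbcdbacbadddbccb
  27 |  21 | dbacbadddbccb
  28 |  29 | dbccb
  29 |  13 | dcccacbcdbacbadddbccb
  30 |   9 | ddaddcccacbcdbacbadddbccb
  31 |  28 | ddbccb
  32 |  12 | ddcccacbcdbacbadddbccb
  33 |  27 | dddbccb

[2, 23, 17, 3, 11, 26, 33, 1, 22, 25, 30, 19, 7, 16, 32, 24, 18, 6, 15, 31, 5, 14, 4, 20, 8, 10, 0, 21, 29, 13, 9, 28, 12, 27]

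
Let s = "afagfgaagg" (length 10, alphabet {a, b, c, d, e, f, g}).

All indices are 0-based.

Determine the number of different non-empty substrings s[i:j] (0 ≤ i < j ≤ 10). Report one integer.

rank→(start, suffix):
  0 → (6, 'aagg')
  1 → (0, 'afagfgaagg')
  2 → (2, 'agfgaagg')
  3 → (7, 'agg')
  4 → (1, 'fagfgaagg')
  5 → (4, 'fgaagg')
  6 → (9, 'g')
  7 → (5, 'gaagg')
  8 → (3, 'gfgaagg')
  9 → (8, 'gg')

SA = [6, 0, 2, 7, 1, 4, 9, 5, 3, 8]
rank  pair      lcp
   1  s[6:],s[0:]  1  'a'
   2  s[0:],s[2:]  1  'a'
   3  s[2:],s[7:]  2  'ag'
   4  s[7:],s[1:]  0  ''
   5  s[1:],s[4:]  1  'f'
   6  s[4:],s[9:]  0  ''
   7  s[9:],s[5:]  1  'g'
   8  s[5:],s[3:]  1  'g'
   9  s[3:],s[8:]  1  'g'

n(n+1)/2 = 10·11/2 = 55
Σ LCP = 0 + 1 + 1 + 2 + 0 + 1 + 0 + 1 + 1 + 1 = 8
distinct = 55 − 8 = 47

47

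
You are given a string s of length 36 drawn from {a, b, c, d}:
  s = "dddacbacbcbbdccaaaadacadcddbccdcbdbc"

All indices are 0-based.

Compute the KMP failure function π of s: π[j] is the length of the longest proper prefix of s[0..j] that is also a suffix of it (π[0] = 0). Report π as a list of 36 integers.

[0, 1, 2, 0, 0, 0, 0, 0, 0, 0, 0, 0, 1, 0, 0, 0, 0, 0, 0, 1, 0, 0, 0, 1, 0, 1, 2, 0, 0, 0, 1, 0, 0, 1, 0, 0]

π[0] = 0
j=1 s[j]='d': π[1]=1 (border 'd')
j=2 s[j]='d': π[2]=2 (border 'dd')
j=3 s[j]='a': k: 2→1→0; π[3]=0 (border '')
j=4 s[j]='c': π[4]=0 (border '')
j=5 s[j]='b': π[5]=0 (border '')
j=6 s[j]='a': π[6]=0 (border '')
j=7 s[j]='c': π[7]=0 (border '')
j=8 s[j]='b': π[8]=0 (border '')
j=9 s[j]='c': π[9]=0 (border '')
j=10 s[j]='b': π[10]=0 (border '')
j=11 s[j]='b': π[11]=0 (border '')
j=12 s[j]='d': π[12]=1 (border 'd')
j=13 s[j]='c': k: 1→0; π[13]=0 (border '')
j=14 s[j]='c': π[14]=0 (border '')
j=15 s[j]='a': π[15]=0 (border '')
j=16 s[j]='a': π[16]=0 (border '')
j=17 s[j]='a': π[17]=0 (border '')
j=18 s[j]='a': π[18]=0 (border '')
j=19 s[j]='d': π[19]=1 (border 'd')
j=20 s[j]='a': k: 1→0; π[20]=0 (border '')
j=21 s[j]='c': π[21]=0 (border '')
j=22 s[j]='a': π[22]=0 (border '')
j=23 s[j]='d': π[23]=1 (border 'd')
j=24 s[j]='c': k: 1→0; π[24]=0 (border '')
j=25 s[j]='d': π[25]=1 (border 'd')
j=26 s[j]='d': π[26]=2 (border 'dd')
j=27 s[j]='b': k: 2→1→0; π[27]=0 (border '')
j=28 s[j]='c': π[28]=0 (border '')
j=29 s[j]='c': π[29]=0 (border '')
j=30 s[j]='d': π[30]=1 (border 'd')
j=31 s[j]='c': k: 1→0; π[31]=0 (border '')
j=32 s[j]='b': π[32]=0 (border '')
j=33 s[j]='d': π[33]=1 (border 'd')
j=34 s[j]='b': k: 1→0; π[34]=0 (border '')
j=35 s[j]='c': π[35]=0 (border '')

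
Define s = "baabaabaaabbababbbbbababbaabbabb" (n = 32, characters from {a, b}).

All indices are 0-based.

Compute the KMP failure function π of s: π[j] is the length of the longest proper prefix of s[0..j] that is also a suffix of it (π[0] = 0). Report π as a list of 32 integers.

[0, 0, 0, 1, 2, 3, 4, 5, 6, 0, 1, 1, 2, 1, 2, 1, 1, 1, 1, 1, 2, 1, 2, 1, 1, 2, 3, 4, 1, 2, 1, 1]

π[0] = 0
j=1 s[j]='a': π[1]=0 (border '')
j=2 s[j]='a': π[2]=0 (border '')
j=3 s[j]='b': π[3]=1 (border 'b')
j=4 s[j]='a': π[4]=2 (border 'ba')
j=5 s[j]='a': π[5]=3 (border 'baa')
j=6 s[j]='b': π[6]=4 (border 'baab')
j=7 s[j]='a': π[7]=5 (border 'baaba')
j=8 s[j]='a': π[8]=6 (border 'baabaa')
j=9 s[j]='a': k: 6→3→0; π[9]=0 (border '')
j=10 s[j]='b': π[10]=1 (border 'b')
j=11 s[j]='b': k: 1→0; π[11]=1 (border 'b')
j=12 s[j]='a': π[12]=2 (border 'ba')
j=13 s[j]='b': k: 2→0; π[13]=1 (border 'b')
j=14 s[j]='a': π[14]=2 (border 'ba')
j=15 s[j]='b': k: 2→0; π[15]=1 (border 'b')
j=16 s[j]='b': k: 1→0; π[16]=1 (border 'b')
j=17 s[j]='b': k: 1→0; π[17]=1 (border 'b')
j=18 s[j]='b': k: 1→0; π[18]=1 (border 'b')
j=19 s[j]='b': k: 1→0; π[19]=1 (border 'b')
j=20 s[j]='a': π[20]=2 (border 'ba')
j=21 s[j]='b': k: 2→0; π[21]=1 (border 'b')
j=22 s[j]='a': π[22]=2 (border 'ba')
j=23 s[j]='b': k: 2→0; π[23]=1 (border 'b')
j=24 s[j]='b': k: 1→0; π[24]=1 (border 'b')
j=25 s[j]='a': π[25]=2 (border 'ba')
j=26 s[j]='a': π[26]=3 (border 'baa')
j=27 s[j]='b': π[27]=4 (border 'baab')
j=28 s[j]='b': k: 4→1→0; π[28]=1 (border 'b')
j=29 s[j]='a': π[29]=2 (border 'ba')
j=30 s[j]='b': k: 2→0; π[30]=1 (border 'b')
j=31 s[j]='b': k: 1→0; π[31]=1 (border 'b')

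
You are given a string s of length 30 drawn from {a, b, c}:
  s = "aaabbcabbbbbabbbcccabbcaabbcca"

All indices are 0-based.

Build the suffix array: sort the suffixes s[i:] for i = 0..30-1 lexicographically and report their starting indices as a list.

sorted suffixes:
  #0 SA[0]=29  'a'
  #1 SA[1]=0  'aaabbcabbbbbabbbcccabbcaabbcca'
  #2 SA[2]=1  'aabbcabbbbbabbbcccabbcaabbcca'
  #3 SA[3]=23  'aabbcca'
  #4 SA[4]=6  'abbbbbabbbcccabbcaabbcca'
  #5 SA[5]=12  'abbbcccabbcaabbcca'
  #6 SA[6]=19  'abbcaabbcca'
  #7 SA[7]=2  'abbcabbbbbabbbcccabbcaabbcca'
  #8 SA[8]=24  'abbcca'
  #9 SA[9]=11  'babbbcccabbcaabbcca'
  #10 SA[10]=10  'bbabbbcccabbcaabbcca'
  #11 SA[11]=9  'bbbabbbcccabbcaabbcca'
  #12 SA[12]=8  'bbbbabbbcccabbcaabbcca'
  #13 SA[13]=7  'bbbbbabbbcccabbcaabbcca'
  #14 SA[14]=13  'bbbcccabbcaabbcca'
  #15 SA[15]=20  'bbcaabbcca'
  #16 SA[16]=3  'bbcabbbbbabbbcccabbcaabbcca'
  #17 SA[17]=25  'bbcca'
  #18 SA[18]=14  'bbcccabbcaabbcca'
  #19 SA[19]=21  'bcaabbcca'
  #20 SA[20]=4  'bcabbbbbabbbcccabbcaabbcca'
  #21 SA[21]=26  'bcca'
  #22 SA[22]=15  'bcccabbcaabbcca'
  #23 SA[23]=28  'ca'
  #24 SA[24]=22  'caabbcca'
  #25 SA[25]=5  'cabbbbbabbbcccabbcaabbcca'
  #26 SA[26]=18  'cabbcaabbcca'
  #27 SA[27]=27  'cca'
  #28 SA[28]=17  'ccabbcaabbcca'
  #29 SA[29]=16  'cccabbcaabbcca'

[29, 0, 1, 23, 6, 12, 19, 2, 24, 11, 10, 9, 8, 7, 13, 20, 3, 25, 14, 21, 4, 26, 15, 28, 22, 5, 18, 27, 17, 16]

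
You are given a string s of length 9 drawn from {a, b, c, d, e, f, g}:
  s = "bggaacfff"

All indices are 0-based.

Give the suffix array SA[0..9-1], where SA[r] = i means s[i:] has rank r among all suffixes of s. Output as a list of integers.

rank→(start, suffix):
  0 → (3, 'aacfff')
  1 → (4, 'acfff')
  2 → (0, 'bggaacfff')
  3 → (5, 'cfff')
  4 → (8, 'f')
  5 → (7, 'ff')
  6 → (6, 'fff')
  7 → (2, 'gaacfff')
  8 → (1, 'ggaacfff')

[3, 4, 0, 5, 8, 7, 6, 2, 1]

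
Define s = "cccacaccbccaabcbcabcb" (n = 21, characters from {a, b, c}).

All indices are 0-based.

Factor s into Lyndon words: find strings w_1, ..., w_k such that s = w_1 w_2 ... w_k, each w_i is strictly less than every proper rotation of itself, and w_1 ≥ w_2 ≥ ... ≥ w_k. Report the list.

["c", "c", "c", "acaccbcc", "aabcbcabcb"]

emit factor 1: 'c' (i=0, period=1)
emit factor 2: 'c' (i=1, period=1)
emit factor 3: 'c' (i=2, period=1)
emit factor 4: 'acaccbcc' (i=3, period=8)
emit factor 5: 'aabcbcabcb' (i=11, period=10)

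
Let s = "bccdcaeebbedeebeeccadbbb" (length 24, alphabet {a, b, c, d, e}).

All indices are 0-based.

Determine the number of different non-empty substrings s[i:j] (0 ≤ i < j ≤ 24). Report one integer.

272

sorted suffixes:
  #0 SA[0]=19  'adbbb'
  #1 SA[1]=5  'aeebbedeebeeccadbbb'
  #2 SA[2]=23  'b'
  #3 SA[3]=22  'bb'
  #4 SA[4]=21  'bbb'
  #5 SA[5]=8  'bbedeebeeccadbbb'
  #6 SA[6]=0  'bccdcaeebbedeebeeccadbbb'
  #7 SA[7]=9  'bedeebeeccadbbb'
  #8 SA[8]=14  'beeccadbbb'
  #9 SA[9]=18  'cadbbb'
  #10 SA[10]=4  'caeebbedeebeeccadbbb'
  #11 SA[11]=17  'ccadbbb'
  #12 SA[12]=1  'ccdcaeebbedeebeeccadbbb'
  #13 SA[13]=2  'cdcaeebbedeebeeccadbbb'
  #14 SA[14]=20  'dbbb'
  #15 SA[15]=3  'dcaeebbedeebeeccadbbb'
  #16 SA[16]=11  'deebeeccadbbb'
  #17 SA[17]=7  'ebbedeebeeccadbbb'
  #18 SA[18]=13  'ebeeccadbbb'
  #19 SA[19]=16  'eccadbbb'
  #20 SA[20]=10  'edeebeeccadbbb'
  #21 SA[21]=6  'eebbedeebeeccadbbb'
  #22 SA[22]=12  'eebeeccadbbb'
  #23 SA[23]=15  'eeccadbbb'

SA = [19, 5, 23, 22, 21, 8, 0, 9, 14, 18, 4, 17, 1, 2, 20, 3, 11, 7, 13, 16, 10, 6, 12, 15]
rank  pair      lcp
   1  s[19:],s[5:]  1  'a'
   2  s[5:],s[23:]  0  ''
   3  s[23:],s[22:]  1  'b'
   4  s[22:],s[21:]  2  'bb'
   5  s[21:],s[8:]  2  'bb'
   6  s[8:],s[0:]  1  'b'
   7  s[0:],s[9:]  1  'b'
   8  s[9:],s[14:]  2  'be'
   9  s[14:],s[18:]  0  ''
  10  s[18:],s[4:]  2  'ca'
  11  s[4:],s[17:]  1  'c'
  12  s[17:],s[1:]  2  'cc'
  13  s[1:],s[2:]  1  'c'
  14  s[2:],s[20:]  0  ''
  15  s[20:],s[3:]  1  'd'
  16  s[3:],s[11:]  1  'd'
  17  s[11:],s[7:]  0  ''
  18  s[7:],s[13:]  2  'eb'
  19  s[13:],s[16:]  1  'e'
  20  s[16:],s[10:]  1  'e'
  21  s[10:],s[6:]  1  'e'
  22  s[6:],s[12:]  3  'eeb'
  23  s[12:],s[15:]  2  'ee'

n(n+1)/2 = 24·25/2 = 300
Σ LCP = 0 + 1 + 0 + 1 + 2 + 2 + 1 + 1 + 2 + 0 + 2 + 1 + 2 + 1 + 0 + 1 + 1 + 0 + 2 + 1 + 1 + 1 + 3 + 2 = 28
distinct = 300 − 28 = 272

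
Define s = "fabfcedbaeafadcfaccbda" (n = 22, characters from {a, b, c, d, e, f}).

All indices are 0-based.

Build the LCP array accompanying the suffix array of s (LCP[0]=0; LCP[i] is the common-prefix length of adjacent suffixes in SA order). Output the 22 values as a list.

rank | idx | suffix
   0 |  21 | a
   1 |   1 | abfcedbaeafadcfaccbda
   2 |  16 | accbda
   3 |  12 | adcfaccbda
   4 |   8 | aeafadcfaccbda
   5 |  10 | afadcfaccbda
   6 |   7 | baeafadcfaccbda
   7 |  19 | bda
   8 |   2 | bfcedbaeafadcfaccbda
   9 |  18 | cbda
  10 |  17 | ccbda
  11 |   4 | cedbaeafadcfaccbda
  12 |  14 | cfaccbda
  13 |  20 | da
  14 |   6 | dbaeafadcfaccbda
  15 |  13 | dcfaccbda
  16 |   9 | eafadcfaccbda
  17 |   5 | edbaeafadcfaccbda
  18 |   0 | fabfcedbaeafadcfaccbda
  19 |  15 | faccbda
  20 |  11 | fadcfaccbda
  21 |   3 | fcedbaeafadcfaccbda

SA = [21, 1, 16, 12, 8, 10, 7, 19, 2, 18, 17, 4, 14, 20, 6, 13, 9, 5, 0, 15, 11, 3]
rank  pair      lcp
   1  s[21:],s[1:]  1  'a'
   2  s[1:],s[16:]  1  'a'
   3  s[16:],s[12:]  1  'a'
   4  s[12:],s[8:]  1  'a'
   5  s[8:],s[10:]  1  'a'
   6  s[10:],s[7:]  0  ''
   7  s[7:],s[19:]  1  'b'
   8  s[19:],s[2:]  1  'b'
   9  s[2:],s[18:]  0  ''
  10  s[18:],s[17:]  1  'c'
  11  s[17:],s[4:]  1  'c'
  12  s[4:],s[14:]  1  'c'
  13  s[14:],s[20:]  0  ''
  14  s[20:],s[6:]  1  'd'
  15  s[6:],s[13:]  1  'd'
  16  s[13:],s[9:]  0  ''
  17  s[9:],s[5:]  1  'e'
  18  s[5:],s[0:]  0  ''
  19  s[0:],s[15:]  2  'fa'
  20  s[15:],s[11:]  2  'fa'
  21  s[11:],s[3:]  1  'f'

[0, 1, 1, 1, 1, 1, 0, 1, 1, 0, 1, 1, 1, 0, 1, 1, 0, 1, 0, 2, 2, 1]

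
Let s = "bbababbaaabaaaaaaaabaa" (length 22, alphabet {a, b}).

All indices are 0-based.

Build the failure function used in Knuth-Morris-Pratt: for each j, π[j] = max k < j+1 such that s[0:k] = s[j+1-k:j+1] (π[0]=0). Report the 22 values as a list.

π[0] = 0
j=1 s[j]='b': π[1]=1 (border 'b')
j=2 s[j]='a': k: 1→0; π[2]=0 (border '')
j=3 s[j]='b': π[3]=1 (border 'b')
j=4 s[j]='a': k: 1→0; π[4]=0 (border '')
j=5 s[j]='b': π[5]=1 (border 'b')
j=6 s[j]='b': π[6]=2 (border 'bb')
j=7 s[j]='a': π[7]=3 (border 'bba')
j=8 s[j]='a': k: 3→0; π[8]=0 (border '')
j=9 s[j]='a': π[9]=0 (border '')
j=10 s[j]='b': π[10]=1 (border 'b')
j=11 s[j]='a': k: 1→0; π[11]=0 (border '')
j=12 s[j]='a': π[12]=0 (border '')
j=13 s[j]='a': π[13]=0 (border '')
j=14 s[j]='a': π[14]=0 (border '')
j=15 s[j]='a': π[15]=0 (border '')
j=16 s[j]='a': π[16]=0 (border '')
j=17 s[j]='a': π[17]=0 (border '')
j=18 s[j]='a': π[18]=0 (border '')
j=19 s[j]='b': π[19]=1 (border 'b')
j=20 s[j]='a': k: 1→0; π[20]=0 (border '')
j=21 s[j]='a': π[21]=0 (border '')

[0, 1, 0, 1, 0, 1, 2, 3, 0, 0, 1, 0, 0, 0, 0, 0, 0, 0, 0, 1, 0, 0]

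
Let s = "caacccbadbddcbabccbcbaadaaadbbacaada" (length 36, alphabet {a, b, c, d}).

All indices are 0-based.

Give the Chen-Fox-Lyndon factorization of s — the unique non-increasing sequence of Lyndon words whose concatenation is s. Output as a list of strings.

emit factor 1: 'c' (i=0, period=1)
emit factor 2: 'aacccbadbddcbabccbcbaad' (i=1, period=23)
emit factor 3: 'aaadbbacaad' (i=24, period=11)
emit factor 4: 'a' (i=35, period=1)

["c", "aacccbadbddcbabccbcbaad", "aaadbbacaad", "a"]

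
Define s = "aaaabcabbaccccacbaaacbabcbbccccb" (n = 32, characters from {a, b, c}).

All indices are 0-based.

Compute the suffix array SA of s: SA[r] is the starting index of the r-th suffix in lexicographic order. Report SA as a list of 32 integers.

rank→(start, suffix):
  0 → (0, 'aaaabcabbaccccacbaaacbabcbbccccb')
  1 → (1, 'aaabcabbaccccacbaaacbabcbbccccb')
  2 → (17, 'aaacbabcbbccccb')
  3 → (2, 'aabcabbaccccacbaaacbabcbbccccb')
  4 → (18, 'aacbabcbbccccb')
  5 → (6, 'abbaccccacbaaacbabcbbccccb')
  6 → (3, 'abcabbaccccacbaaacbabcbbccccb')
  7 → (22, 'abcbbccccb')
  8 → (14, 'acbaaacbabcbbccccb')
  9 → (19, 'acbabcbbccccb')
  10 → (9, 'accccacbaaacbabcbbccccb')
  11 → (31, 'b')
  12 → (16, 'baaacbabcbbccccb')
  13 → (21, 'babcbbccccb')
  14 → (8, 'baccccacbaaacbabcbbccccb')
  15 → (7, 'bbaccccacbaaacbabcbbccccb')
  16 → (25, 'bbccccb')
  17 → (4, 'bcabbaccccacbaaacbabcbbccccb')
  18 → (23, 'bcbbccccb')
  19 → (26, 'bccccb')
  20 → (5, 'cabbaccccacbaaacbabcbbccccb')
  21 → (13, 'cacbaaacbabcbbccccb')
  22 → (30, 'cb')
  23 → (15, 'cbaaacbabcbbccccb')
  24 → (20, 'cbabcbbccccb')
  25 → (24, 'cbbccccb')
  26 → (12, 'ccacbaaacbabcbbccccb')
  27 → (29, 'ccb')
  28 → (11, 'cccacbaaacbabcbbccccb')
  29 → (28, 'cccb')
  30 → (10, 'ccccacbaaacbabcbbccccb')
  31 → (27, 'ccccb')

[0, 1, 17, 2, 18, 6, 3, 22, 14, 19, 9, 31, 16, 21, 8, 7, 25, 4, 23, 26, 5, 13, 30, 15, 20, 24, 12, 29, 11, 28, 10, 27]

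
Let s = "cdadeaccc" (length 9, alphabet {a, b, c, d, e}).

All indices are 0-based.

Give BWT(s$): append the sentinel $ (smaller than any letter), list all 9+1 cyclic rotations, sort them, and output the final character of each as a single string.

cedcca$cad

rank  rotation    last
    0  $cdadeaccc  c
    1  accc$cdade  e
    2  adeaccc$cd  d
    3  c$cdadeacc  c
    4  cc$cdadeac  c
    5  ccc$cdadea  a
    6  cdadeaccc$  $
    7  dadeaccc$c  c
    8  deaccc$cda  a
    9  eaccc$cdad  d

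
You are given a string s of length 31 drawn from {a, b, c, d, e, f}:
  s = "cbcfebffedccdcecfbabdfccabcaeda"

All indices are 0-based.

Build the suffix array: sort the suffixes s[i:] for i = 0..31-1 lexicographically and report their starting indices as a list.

[30, 24, 18, 27, 17, 25, 1, 19, 5, 23, 26, 0, 22, 10, 11, 13, 15, 2, 29, 9, 12, 20, 4, 14, 28, 8, 16, 21, 3, 7, 6]

rank | idx | suffix
   0 |  30 | a
   1 |  24 | abcaeda
   2 |  18 | abdfccabcaeda
   3 |  27 | aeda
   4 |  17 | babdfccabcaeda
   5 |  25 | bcaeda
   6 |   1 | bcfebffedccdcecfbabdfccabcaeda
   7 |  19 | bdfccabcaeda
   8 |   5 | bffedccdcecfbabdfccabcaeda
   9 |  23 | cabcaeda
  10 |  26 | caeda
  11 |   0 | cbcfebffedccdcecfbabdfccabcaeda
  12 |  22 | ccabcaeda
  13 |  10 | ccdcecfbabdfccabcaeda
  14 |  11 | cdcecfbabdfccabcaeda
  15 |  13 | cecfbabdfccabcaeda
  16 |  15 | cfbabdfccabcaeda
  17 |   2 | cfebffedccdcecfbabdfccabcaeda
  18 |  29 | da
  19 |   9 | dccdcecfbabdfccabcaeda
  20 |  12 | dcecfbabdfccabcaeda
  21 |  20 | dfccabcaeda
  22 |   4 | ebffedccdcecfbabdfccabcaeda
  23 |  14 | ecfbabdfccabcaeda
  24 |  28 | eda
  25 |   8 | edccdcecfbabdfccabcaeda
  26 |  16 | fbabdfccabcaeda
  27 |  21 | fccabcaeda
  28 |   3 | febffedccdcecfbabdfccabcaeda
  29 |   7 | fedccdcecfbabdfccabcaeda
  30 |   6 | ffedccdcecfbabdfccabcaeda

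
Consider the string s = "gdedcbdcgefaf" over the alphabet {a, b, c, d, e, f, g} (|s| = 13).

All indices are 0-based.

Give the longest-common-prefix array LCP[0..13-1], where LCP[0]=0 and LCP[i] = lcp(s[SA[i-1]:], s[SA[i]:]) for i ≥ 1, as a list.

rank | idx | suffix
   0 |  11 | af
   1 |   5 | bdcgefaf
   2 |   4 | cbdcgefaf
   3 |   7 | cgefaf
   4 |   3 | dcbdcgefaf
   5 |   6 | dcgefaf
   6 |   1 | dedcbdcgefaf
   7 |   2 | edcbdcgefaf
   8 |   9 | efaf
   9 |  12 | f
  10 |  10 | faf
  11 |   0 | gdedcbdcgefaf
  12 |   8 | gefaf

SA = [11, 5, 4, 7, 3, 6, 1, 2, 9, 12, 10, 0, 8]
[i] adj suffixes → lcp
  [1] 11/5 → 0 ('')
  [2] 5/4 → 0 ('')
  [3] 4/7 → 1 ('c')
  [4] 7/3 → 0 ('')
  [5] 3/6 → 2 ('dc')
  [6] 6/1 → 1 ('d')
  [7] 1/2 → 0 ('')
  [8] 2/9 → 1 ('e')
  [9] 9/12 → 0 ('')
  [10] 12/10 → 1 ('f')
  [11] 10/0 → 0 ('')
  [12] 0/8 → 1 ('g')

[0, 0, 0, 1, 0, 2, 1, 0, 1, 0, 1, 0, 1]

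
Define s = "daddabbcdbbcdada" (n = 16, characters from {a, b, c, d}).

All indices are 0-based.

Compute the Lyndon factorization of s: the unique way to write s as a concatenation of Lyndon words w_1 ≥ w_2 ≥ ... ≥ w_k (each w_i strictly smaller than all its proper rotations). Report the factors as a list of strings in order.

emit factor 1: 'd' (i=0, period=1)
emit factor 2: 'add' (i=1, period=3)
emit factor 3: 'abbcdbbcdad' (i=4, period=11)
emit factor 4: 'a' (i=15, period=1)

["d", "add", "abbcdbbcdad", "a"]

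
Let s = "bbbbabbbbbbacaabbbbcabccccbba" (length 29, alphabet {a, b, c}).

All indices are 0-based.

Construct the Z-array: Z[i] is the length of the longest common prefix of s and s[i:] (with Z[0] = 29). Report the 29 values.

[29, 3, 2, 1, 0, 4, 4, 5, 3, 2, 1, 0, 0, 0, 0, 4, 3, 2, 1, 0, 0, 1, 0, 0, 0, 0, 2, 1, 0]

Z[0]=29
i=1: i≥r, start 0; Z[1]=3 scan→box=[1,4)
i=2: min(r-i=2, Z[1]=3)=2; Z[2]=2
i=3: min(r-i=1, Z[2]=2)=1; Z[3]=1
i=4: i≥r, start 0; Z[4]=0
i=5: i≥r, start 0; Z[5]=4 scan→box=[5,9)
i=6: min(r-i=3, Z[1]=3)=3; Z[6]=4 scan→box=[6,10)
i=7: min(r-i=3, Z[1]=3)=3; Z[7]=5 scan→box=[7,12)
i=8: min(r-i=4, Z[1]=3)=3; Z[8]=3
i=9: min(r-i=3, Z[2]=2)=2; Z[9]=2
i=10: min(r-i=2, Z[3]=1)=1; Z[10]=1
i=11: min(r-i=1, Z[4]=0)=0; Z[11]=0
i=12: i≥r, start 0; Z[12]=0
i=13: i≥r, start 0; Z[13]=0
i=14: i≥r, start 0; Z[14]=0
i=15: i≥r, start 0; Z[15]=4 scan→box=[15,19)
i=16: min(r-i=3, Z[1]=3)=3; Z[16]=3
i=17: min(r-i=2, Z[2]=2)=2; Z[17]=2
i=18: min(r-i=1, Z[3]=1)=1; Z[18]=1
i=19: i≥r, start 0; Z[19]=0
i=20: i≥r, start 0; Z[20]=0
i=21: i≥r, start 0; Z[21]=1 scan→box=[21,22)
i=22: i≥r, start 0; Z[22]=0
i=23: i≥r, start 0; Z[23]=0
i=24: i≥r, start 0; Z[24]=0
i=25: i≥r, start 0; Z[25]=0
i=26: i≥r, start 0; Z[26]=2 scan→box=[26,28)
i=27: min(r-i=1, Z[1]=3)=1; Z[27]=1
i=28: i≥r, start 0; Z[28]=0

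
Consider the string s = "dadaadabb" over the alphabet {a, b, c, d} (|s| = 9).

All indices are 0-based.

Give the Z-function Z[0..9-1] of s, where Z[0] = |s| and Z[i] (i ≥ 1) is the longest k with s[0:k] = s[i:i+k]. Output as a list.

[9, 0, 2, 0, 0, 2, 0, 0, 0]

Z[0]=9
i=1: i≥r, start 0; Z[1]=0
i=2: i≥r, start 0; Z[2]=2 extend→box=[2,4)
i=3: min(r-i=1, Z[1]=0)=0; Z[3]=0
i=4: i≥r, start 0; Z[4]=0
i=5: i≥r, start 0; Z[5]=2 extend→box=[5,7)
i=6: min(r-i=1, Z[1]=0)=0; Z[6]=0
i=7: i≥r, start 0; Z[7]=0
i=8: i≥r, start 0; Z[8]=0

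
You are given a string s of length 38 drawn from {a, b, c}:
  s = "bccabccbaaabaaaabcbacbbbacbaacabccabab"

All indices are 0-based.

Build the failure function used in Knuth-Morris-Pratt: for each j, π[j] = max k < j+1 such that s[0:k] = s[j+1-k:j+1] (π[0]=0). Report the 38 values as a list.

π[0] = 0
j=1 s[j]='c': π[1]=0 (border '')
j=2 s[j]='c': π[2]=0 (border '')
j=3 s[j]='a': π[3]=0 (border '')
j=4 s[j]='b': π[4]=1 (border 'b')
j=5 s[j]='c': π[5]=2 (border 'bc')
j=6 s[j]='c': π[6]=3 (border 'bcc')
j=7 s[j]='b': k: 3→0; π[7]=1 (border 'b')
j=8 s[j]='a': k: 1→0; π[8]=0 (border '')
j=9 s[j]='a': π[9]=0 (border '')
j=10 s[j]='a': π[10]=0 (border '')
j=11 s[j]='b': π[11]=1 (border 'b')
j=12 s[j]='a': k: 1→0; π[12]=0 (border '')
j=13 s[j]='a': π[13]=0 (border '')
j=14 s[j]='a': π[14]=0 (border '')
j=15 s[j]='a': π[15]=0 (border '')
j=16 s[j]='b': π[16]=1 (border 'b')
j=17 s[j]='c': π[17]=2 (border 'bc')
j=18 s[j]='b': k: 2→0; π[18]=1 (border 'b')
j=19 s[j]='a': k: 1→0; π[19]=0 (border '')
j=20 s[j]='c': π[20]=0 (border '')
j=21 s[j]='b': π[21]=1 (border 'b')
j=22 s[j]='b': k: 1→0; π[22]=1 (border 'b')
j=23 s[j]='b': k: 1→0; π[23]=1 (border 'b')
j=24 s[j]='a': k: 1→0; π[24]=0 (border '')
j=25 s[j]='c': π[25]=0 (border '')
j=26 s[j]='b': π[26]=1 (border 'b')
j=27 s[j]='a': k: 1→0; π[27]=0 (border '')
j=28 s[j]='a': π[28]=0 (border '')
j=29 s[j]='c': π[29]=0 (border '')
j=30 s[j]='a': π[30]=0 (border '')
j=31 s[j]='b': π[31]=1 (border 'b')
j=32 s[j]='c': π[32]=2 (border 'bc')
j=33 s[j]='c': π[33]=3 (border 'bcc')
j=34 s[j]='a': π[34]=4 (border 'bcca')
j=35 s[j]='b': π[35]=5 (border 'bccab')
j=36 s[j]='a': k: 5→1→0; π[36]=0 (border '')
j=37 s[j]='b': π[37]=1 (border 'b')

[0, 0, 0, 0, 1, 2, 3, 1, 0, 0, 0, 1, 0, 0, 0, 0, 1, 2, 1, 0, 0, 1, 1, 1, 0, 0, 1, 0, 0, 0, 0, 1, 2, 3, 4, 5, 0, 1]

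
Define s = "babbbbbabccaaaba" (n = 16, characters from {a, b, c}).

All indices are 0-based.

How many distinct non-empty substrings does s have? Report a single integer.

111

sorted suffixes:
  #0 SA[0]=15  'a'
  #1 SA[1]=11  'aaaba'
  #2 SA[2]=12  'aaba'
  #3 SA[3]=13  'aba'
  #4 SA[4]=1  'abbbbbabccaaaba'
  #5 SA[5]=7  'abccaaaba'
  #6 SA[6]=14  'ba'
  #7 SA[7]=0  'babbbbbabccaaaba'
  #8 SA[8]=6  'babccaaaba'
  #9 SA[9]=5  'bbabccaaaba'
  #10 SA[10]=4  'bbbabccaaaba'
  #11 SA[11]=3  'bbbbabccaaaba'
  #12 SA[12]=2  'bbbbbabccaaaba'
  #13 SA[13]=8  'bccaaaba'
  #14 SA[14]=10  'caaaba'
  #15 SA[15]=9  'ccaaaba'

SA = [15, 11, 12, 13, 1, 7, 14, 0, 6, 5, 4, 3, 2, 8, 10, 9]
[i] adj suffixes → lcp
  [1] 15/11 → 1 ('a')
  [2] 11/12 → 2 ('aa')
  [3] 12/13 → 1 ('a')
  [4] 13/1 → 2 ('ab')
  [5] 1/7 → 2 ('ab')
  [6] 7/14 → 0 ('')
  [7] 14/0 → 2 ('ba')
  [8] 0/6 → 3 ('bab')
  [9] 6/5 → 1 ('b')
  [10] 5/4 → 2 ('bb')
  [11] 4/3 → 3 ('bbb')
  [12] 3/2 → 4 ('bbbb')
  [13] 2/8 → 1 ('b')
  [14] 8/10 → 0 ('')
  [15] 10/9 → 1 ('c')

n(n+1)/2 = 16·17/2 = 136
Σ LCP = 0 + 1 + 2 + 1 + 2 + 2 + 0 + 2 + 3 + 1 + 2 + 3 + 4 + 1 + 0 + 1 = 25
distinct = 136 − 25 = 111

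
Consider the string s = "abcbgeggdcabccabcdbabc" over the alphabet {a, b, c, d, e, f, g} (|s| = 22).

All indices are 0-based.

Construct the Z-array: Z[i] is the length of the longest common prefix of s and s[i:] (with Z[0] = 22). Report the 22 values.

Z[0]=22
i=1: i≥r, start 0; Z[1]=0
i=2: i≥r, start 0; Z[2]=0
i=3: i≥r, start 0; Z[3]=0
i=4: i≥r, start 0; Z[4]=0
i=5: i≥r, start 0; Z[5]=0
i=6: i≥r, start 0; Z[6]=0
i=7: i≥r, start 0; Z[7]=0
i=8: i≥r, start 0; Z[8]=0
i=9: i≥r, start 0; Z[9]=0
i=10: i≥r, start 0; Z[10]=3 scan→box=[10,13)
i=11: min(r-i=2, Z[1]=0)=0; Z[11]=0
i=12: min(r-i=1, Z[2]=0)=0; Z[12]=0
i=13: i≥r, start 0; Z[13]=0
i=14: i≥r, start 0; Z[14]=3 scan→box=[14,17)
i=15: min(r-i=2, Z[1]=0)=0; Z[15]=0
i=16: min(r-i=1, Z[2]=0)=0; Z[16]=0
i=17: i≥r, start 0; Z[17]=0
i=18: i≥r, start 0; Z[18]=0
i=19: i≥r, start 0; Z[19]=3 scan→box=[19,22)
i=20: min(r-i=2, Z[1]=0)=0; Z[20]=0
i=21: min(r-i=1, Z[2]=0)=0; Z[21]=0

[22, 0, 0, 0, 0, 0, 0, 0, 0, 0, 3, 0, 0, 0, 3, 0, 0, 0, 0, 3, 0, 0]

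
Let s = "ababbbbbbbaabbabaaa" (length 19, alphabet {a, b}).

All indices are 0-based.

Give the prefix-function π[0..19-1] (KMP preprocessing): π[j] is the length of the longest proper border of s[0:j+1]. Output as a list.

[0, 0, 1, 2, 0, 0, 0, 0, 0, 0, 1, 1, 2, 0, 1, 2, 3, 1, 1]

π[0] = 0
j=1 s[j]='b': π[1]=0 (border '')
j=2 s[j]='a': π[2]=1 (border 'a')
j=3 s[j]='b': π[3]=2 (border 'ab')
j=4 s[j]='b': k: 2→0; π[4]=0 (border '')
j=5 s[j]='b': π[5]=0 (border '')
j=6 s[j]='b': π[6]=0 (border '')
j=7 s[j]='b': π[7]=0 (border '')
j=8 s[j]='b': π[8]=0 (border '')
j=9 s[j]='b': π[9]=0 (border '')
j=10 s[j]='a': π[10]=1 (border 'a')
j=11 s[j]='a': k: 1→0; π[11]=1 (border 'a')
j=12 s[j]='b': π[12]=2 (border 'ab')
j=13 s[j]='b': k: 2→0; π[13]=0 (border '')
j=14 s[j]='a': π[14]=1 (border 'a')
j=15 s[j]='b': π[15]=2 (border 'ab')
j=16 s[j]='a': π[16]=3 (border 'aba')
j=17 s[j]='a': k: 3→1→0; π[17]=1 (border 'a')
j=18 s[j]='a': k: 1→0; π[18]=1 (border 'a')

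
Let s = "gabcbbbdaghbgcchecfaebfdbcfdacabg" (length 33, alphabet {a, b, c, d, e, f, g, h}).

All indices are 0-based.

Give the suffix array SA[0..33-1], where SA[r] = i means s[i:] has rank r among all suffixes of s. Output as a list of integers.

rank→(start, suffix):
  0 → (1, 'abcbbbdaghbgcchecfaebfdbcfdacabg')
  1 → (30, 'abg')
  2 → (28, 'acabg')
  3 → (19, 'aebfdbcfdacabg')
  4 → (8, 'aghbgcchecfaebfdbcfdacabg')
  5 → (4, 'bbbdaghbgcchecfaebfdbcfdacabg')
  6 → (5, 'bbdaghbgcchecfaebfdbcfdacabg')
  7 → (2, 'bcbbbdaghbgcchecfaebfdbcfdacabg')
  8 → (24, 'bcfdacabg')
  9 → (6, 'bdaghbgcchecfaebfdbcfdacabg')
  10 → (21, 'bfdbcfdacabg')
  11 → (31, 'bg')
  12 → (11, 'bgcchecfaebfdbcfdacabg')
  13 → (29, 'cabg')
  14 → (3, 'cbbbdaghbgcchecfaebfdbcfdacabg')
  15 → (13, 'cchecfaebfdbcfdacabg')
  16 → (17, 'cfaebfdbcfdacabg')
  17 → (25, 'cfdacabg')
  18 → (14, 'checfaebfdbcfdacabg')
  19 → (27, 'dacabg')
  20 → (7, 'daghbgcchecfaebfdbcfdacabg')
  21 → (23, 'dbcfdacabg')
  22 → (20, 'ebfdbcfdacabg')
  23 → (16, 'ecfaebfdbcfdacabg')
  24 → (18, 'faebfdbcfdacabg')
  25 → (26, 'fdacabg')
  26 → (22, 'fdbcfdacabg')
  27 → (32, 'g')
  28 → (0, 'gabcbbbdaghbgcchecfaebfdbcfdacabg')
  29 → (12, 'gcchecfaebfdbcfdacabg')
  30 → (9, 'ghbgcchecfaebfdbcfdacabg')
  31 → (10, 'hbgcchecfaebfdbcfdacabg')
  32 → (15, 'hecfaebfdbcfdacabg')

[1, 30, 28, 19, 8, 4, 5, 2, 24, 6, 21, 31, 11, 29, 3, 13, 17, 25, 14, 27, 7, 23, 20, 16, 18, 26, 22, 32, 0, 12, 9, 10, 15]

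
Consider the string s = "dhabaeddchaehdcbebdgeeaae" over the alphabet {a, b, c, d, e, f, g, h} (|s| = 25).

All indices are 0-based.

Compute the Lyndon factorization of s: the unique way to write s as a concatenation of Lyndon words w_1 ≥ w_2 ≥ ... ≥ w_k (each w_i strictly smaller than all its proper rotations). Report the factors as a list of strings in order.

["dh", "abaeddchaehdcbebdgee", "aae"]

emit factor 1: 'dh' (i=0, period=2)
emit factor 2: 'abaeddchaehdcbebdgee' (i=2, period=20)
emit factor 3: 'aae' (i=22, period=3)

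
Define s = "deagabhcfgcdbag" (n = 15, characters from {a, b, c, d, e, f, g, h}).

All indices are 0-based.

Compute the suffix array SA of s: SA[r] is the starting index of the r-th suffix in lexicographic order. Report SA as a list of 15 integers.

rank→(start, suffix):
  0 → (4, 'abhcfgcdbag')
  1 → (13, 'ag')
  2 → (2, 'agabhcfgcdbag')
  3 → (12, 'bag')
  4 → (5, 'bhcfgcdbag')
  5 → (10, 'cdbag')
  6 → (7, 'cfgcdbag')
  7 → (11, 'dbag')
  8 → (0, 'deagabhcfgcdbag')
  9 → (1, 'eagabhcfgcdbag')
  10 → (8, 'fgcdbag')
  11 → (14, 'g')
  12 → (3, 'gabhcfgcdbag')
  13 → (9, 'gcdbag')
  14 → (6, 'hcfgcdbag')

[4, 13, 2, 12, 5, 10, 7, 11, 0, 1, 8, 14, 3, 9, 6]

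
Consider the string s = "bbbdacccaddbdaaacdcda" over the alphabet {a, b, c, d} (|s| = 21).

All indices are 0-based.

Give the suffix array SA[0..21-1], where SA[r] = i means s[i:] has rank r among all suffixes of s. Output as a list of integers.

[20, 13, 14, 4, 15, 8, 0, 1, 11, 2, 7, 6, 5, 18, 16, 19, 12, 3, 10, 17, 9]

sorted suffixes:
  #0 SA[0]=20  'a'
  #1 SA[1]=13  'aaacdcda'
  #2 SA[2]=14  'aacdcda'
  #3 SA[3]=4  'acccaddbdaaacdcda'
  #4 SA[4]=15  'acdcda'
  #5 SA[5]=8  'addbdaaacdcda'
  #6 SA[6]=0  'bbbdacccaddbdaaacdcda'
  #7 SA[7]=1  'bbdacccaddbdaaacdcda'
  #8 SA[8]=11  'bdaaacdcda'
  #9 SA[9]=2  'bdacccaddbdaaacdcda'
  #10 SA[10]=7  'caddbdaaacdcda'
  #11 SA[11]=6  'ccaddbdaaacdcda'
  #12 SA[12]=5  'cccaddbdaaacdcda'
  #13 SA[13]=18  'cda'
  #14 SA[14]=16  'cdcda'
  #15 SA[15]=19  'da'
  #16 SA[16]=12  'daaacdcda'
  #17 SA[17]=3  'dacccaddbdaaacdcda'
  #18 SA[18]=10  'dbdaaacdcda'
  #19 SA[19]=17  'dcda'
  #20 SA[20]=9  'ddbdaaacdcda'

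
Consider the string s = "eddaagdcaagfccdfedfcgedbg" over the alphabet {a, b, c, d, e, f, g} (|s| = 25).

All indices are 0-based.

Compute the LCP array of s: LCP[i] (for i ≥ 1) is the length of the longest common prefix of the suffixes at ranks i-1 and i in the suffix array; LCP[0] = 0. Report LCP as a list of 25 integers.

[0, 3, 1, 2, 0, 0, 1, 1, 1, 0, 1, 1, 1, 1, 2, 0, 2, 2, 0, 2, 1, 0, 1, 1, 1]

rank→(start, suffix):
  0 → (3, 'aagdcaagfccdfedfcgedbg')
  1 → (8, 'aagfccdfedfcgedbg')
  2 → (4, 'agdcaagfccdfedfcgedbg')
  3 → (9, 'agfccdfedfcgedbg')
  4 → (23, 'bg')
  5 → (7, 'caagfccdfedfcgedbg')
  6 → (12, 'ccdfedfcgedbg')
  7 → (13, 'cdfedfcgedbg')
  8 → (19, 'cgedbg')
  9 → (2, 'daagdcaagfccdfedfcgedbg')
  10 → (22, 'dbg')
  11 → (6, 'dcaagfccdfedfcgedbg')
  12 → (1, 'ddaagdcaagfccdfedfcgedbg')
  13 → (17, 'dfcgedbg')
  14 → (14, 'dfedfcgedbg')
  15 → (21, 'edbg')
  16 → (0, 'eddaagdcaagfccdfedfcgedbg')
  17 → (16, 'edfcgedbg')
  18 → (11, 'fccdfedfcgedbg')
  19 → (18, 'fcgedbg')
  20 → (15, 'fedfcgedbg')
  21 → (24, 'g')
  22 → (5, 'gdcaagfccdfedfcgedbg')
  23 → (20, 'gedbg')
  24 → (10, 'gfccdfedfcgedbg')

SA = [3, 8, 4, 9, 23, 7, 12, 13, 19, 2, 22, 6, 1, 17, 14, 21, 0, 16, 11, 18, 15, 24, 5, 20, 10]
rank  pair      lcp
   1  s[3:],s[8:]  3  'aag'
   2  s[8:],s[4:]  1  'a'
   3  s[4:],s[9:]  2  'ag'
   4  s[9:],s[23:]  0  ''
   5  s[23:],s[7:]  0  ''
   6  s[7:],s[12:]  1  'c'
   7  s[12:],s[13:]  1  'c'
   8  s[13:],s[19:]  1  'c'
   9  s[19:],s[2:]  0  ''
  10  s[2:],s[22:]  1  'd'
  11  s[22:],s[6:]  1  'd'
  12  s[6:],s[1:]  1  'd'
  13  s[1:],s[17:]  1  'd'
  14  s[17:],s[14:]  2  'df'
  15  s[14:],s[21:]  0  ''
  16  s[21:],s[0:]  2  'ed'
  17  s[0:],s[16:]  2  'ed'
  18  s[16:],s[11:]  0  ''
  19  s[11:],s[18:]  2  'fc'
  20  s[18:],s[15:]  1  'f'
  21  s[15:],s[24:]  0  ''
  22  s[24:],s[5:]  1  'g'
  23  s[5:],s[20:]  1  'g'
  24  s[20:],s[10:]  1  'g'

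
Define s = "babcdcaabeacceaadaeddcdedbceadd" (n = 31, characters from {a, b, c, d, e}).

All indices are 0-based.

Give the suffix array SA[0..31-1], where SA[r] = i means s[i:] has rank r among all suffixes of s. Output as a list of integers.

rank | idx | suffix
   0 |   6 | aabeacceaadaeddcdedbceadd
   1 |  14 | aadaeddcdedbceadd
   2 |   1 | abcdcaabeacceaadaeddcdedbceadd
   3 |   7 | abeacceaadaeddcdedbceadd
   4 |  10 | acceaadaeddcdedbceadd
   5 |  15 | adaeddcdedbceadd
   6 |  28 | add
   7 |  17 | aeddcdedbceadd
   8 |   0 | babcdcaabeacceaadaeddcdedbceadd
   9 |   2 | bcdcaabeacceaadaeddcdedbceadd
  10 |  25 | bceadd
  11 |   8 | beacceaadaeddcdedbceadd
  12 |   5 | caabeacceaadaeddcdedbceadd
  13 |  11 | cceaadaeddcdedbceadd
  14 |   3 | cdcaabeacceaadaeddcdedbceadd
  15 |  21 | cdedbceadd
  16 |  12 | ceaadaeddcdedbceadd
  17 |  26 | ceadd
  18 |  30 | d
  19 |  16 | daeddcdedbceadd
  20 |  24 | dbceadd
  21 |   4 | dcaabeacceaadaeddcdedbceadd
  22 |  20 | dcdedbceadd
  23 |  29 | dd
  24 |  19 | ddcdedbceadd
  25 |  22 | dedbceadd
  26 |  13 | eaadaeddcdedbceadd
  27 |   9 | eacceaadaeddcdedbceadd
  28 |  27 | eadd
  29 |  23 | edbceadd
  30 |  18 | eddcdedbceadd

[6, 14, 1, 7, 10, 15, 28, 17, 0, 2, 25, 8, 5, 11, 3, 21, 12, 26, 30, 16, 24, 4, 20, 29, 19, 22, 13, 9, 27, 23, 18]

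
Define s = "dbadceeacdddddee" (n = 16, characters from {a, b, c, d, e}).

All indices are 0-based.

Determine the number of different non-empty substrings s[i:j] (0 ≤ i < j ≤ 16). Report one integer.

118

rank→(start, suffix):
  0 → (7, 'acdddddee')
  1 → (2, 'adceeacdddddee')
  2 → (1, 'badceeacdddddee')
  3 → (8, 'cdddddee')
  4 → (4, 'ceeacdddddee')
  5 → (0, 'dbadceeacdddddee')
  6 → (3, 'dceeacdddddee')
  7 → (9, 'dddddee')
  8 → (10, 'ddddee')
  9 → (11, 'dddee')
  10 → (12, 'ddee')
  11 → (13, 'dee')
  12 → (15, 'e')
  13 → (6, 'eacdddddee')
  14 → (14, 'ee')
  15 → (5, 'eeacdddddee')

SA = [7, 2, 1, 8, 4, 0, 3, 9, 10, 11, 12, 13, 15, 6, 14, 5]
[i] adj suffixes → lcp
  [1] 7/2 → 1 ('a')
  [2] 2/1 → 0 ('')
  [3] 1/8 → 0 ('')
  [4] 8/4 → 1 ('c')
  [5] 4/0 → 0 ('')
  [6] 0/3 → 1 ('d')
  [7] 3/9 → 1 ('d')
  [8] 9/10 → 4 ('dddd')
  [9] 10/11 → 3 ('ddd')
  [10] 11/12 → 2 ('dd')
  [11] 12/13 → 1 ('d')
  [12] 13/15 → 0 ('')
  [13] 15/6 → 1 ('e')
  [14] 6/14 → 1 ('e')
  [15] 14/5 → 2 ('ee')

n(n+1)/2 = 16·17/2 = 136
Σ LCP = 0 + 1 + 0 + 0 + 1 + 0 + 1 + 1 + 4 + 3 + 2 + 1 + 0 + 1 + 1 + 2 = 18
distinct = 136 − 18 = 118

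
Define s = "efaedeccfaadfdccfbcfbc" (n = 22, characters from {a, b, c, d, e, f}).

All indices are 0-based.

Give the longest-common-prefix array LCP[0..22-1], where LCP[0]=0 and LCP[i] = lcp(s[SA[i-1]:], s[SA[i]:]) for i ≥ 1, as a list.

sorted suffixes:
  #0 SA[0]=9  'aadfdccfbcfbc'
  #1 SA[1]=10  'adfdccfbcfbc'
  #2 SA[2]=2  'aedeccfaadfdccfbcfbc'
  #3 SA[3]=20  'bc'
  #4 SA[4]=17  'bcfbc'
  #5 SA[5]=21  'c'
  #6 SA[6]=6  'ccfaadfdccfbcfbc'
  #7 SA[7]=14  'ccfbcfbc'
  #8 SA[8]=7  'cfaadfdccfbcfbc'
  #9 SA[9]=18  'cfbc'
  #10 SA[10]=15  'cfbcfbc'
  #11 SA[11]=13  'dccfbcfbc'
  #12 SA[12]=4  'deccfaadfdccfbcfbc'
  #13 SA[13]=11  'dfdccfbcfbc'
  #14 SA[14]=5  'eccfaadfdccfbcfbc'
  #15 SA[15]=3  'edeccfaadfdccfbcfbc'
  #16 SA[16]=0  'efaedeccfaadfdccfbcfbc'
  #17 SA[17]=8  'faadfdccfbcfbc'
  #18 SA[18]=1  'faedeccfaadfdccfbcfbc'
  #19 SA[19]=19  'fbc'
  #20 SA[20]=16  'fbcfbc'
  #21 SA[21]=12  'fdccfbcfbc'

SA = [9, 10, 2, 20, 17, 21, 6, 14, 7, 18, 15, 13, 4, 11, 5, 3, 0, 8, 1, 19, 16, 12]
[i] adj suffixes → lcp
  [1] 9/10 → 1 ('a')
  [2] 10/2 → 1 ('a')
  [3] 2/20 → 0 ('')
  [4] 20/17 → 2 ('bc')
  [5] 17/21 → 0 ('')
  [6] 21/6 → 1 ('c')
  [7] 6/14 → 3 ('ccf')
  [8] 14/7 → 1 ('c')
  [9] 7/18 → 2 ('cf')
  [10] 18/15 → 4 ('cfbc')
  [11] 15/13 → 0 ('')
  [12] 13/4 → 1 ('d')
  [13] 4/11 → 1 ('d')
  [14] 11/5 → 0 ('')
  [15] 5/3 → 1 ('e')
  [16] 3/0 → 1 ('e')
  [17] 0/8 → 0 ('')
  [18] 8/1 → 2 ('fa')
  [19] 1/19 → 1 ('f')
  [20] 19/16 → 3 ('fbc')
  [21] 16/12 → 1 ('f')

[0, 1, 1, 0, 2, 0, 1, 3, 1, 2, 4, 0, 1, 1, 0, 1, 1, 0, 2, 1, 3, 1]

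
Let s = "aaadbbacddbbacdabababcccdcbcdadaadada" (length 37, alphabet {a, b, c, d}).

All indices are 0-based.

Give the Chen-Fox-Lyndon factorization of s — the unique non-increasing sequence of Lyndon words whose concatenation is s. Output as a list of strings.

emit factor 1: 'aaadbbacddbbacdabababcccdcbcdadaadad' (i=0, period=36)
emit factor 2: 'a' (i=36, period=1)

["aaadbbacddbbacdabababcccdcbcdadaadad", "a"]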